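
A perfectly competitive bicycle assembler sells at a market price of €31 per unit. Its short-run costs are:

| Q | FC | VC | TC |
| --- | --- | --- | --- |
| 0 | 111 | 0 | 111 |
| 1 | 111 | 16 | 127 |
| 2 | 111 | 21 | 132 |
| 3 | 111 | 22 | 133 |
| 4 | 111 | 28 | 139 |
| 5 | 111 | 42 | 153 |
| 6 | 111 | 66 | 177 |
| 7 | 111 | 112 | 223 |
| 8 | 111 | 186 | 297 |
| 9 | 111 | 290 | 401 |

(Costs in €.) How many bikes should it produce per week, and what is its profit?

Tabulate TR − TC: Q=0: -111; Q=1: -96; Q=2: -70; Q=3: -40; Q=4: -15; Q=5: 2; Q=6: 9; Q=7: -6; Q=8: -49; Q=9: -122.
Profit is maximized at Q = 6. AVC there is 66/6 = €11 ≤ P, so producing beats shutting down (which would give -€111).

Q = 6; profit = €9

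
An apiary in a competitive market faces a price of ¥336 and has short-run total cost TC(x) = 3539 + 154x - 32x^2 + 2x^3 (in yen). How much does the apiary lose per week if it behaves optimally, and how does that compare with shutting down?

AVC = 154 - 32x + 2x^2; min AVC = ¥26 at x = 8. Since P = ¥336 ≥ min AVC, the firm produces.
MC = 154 - 64x + 6x^2. Setting P = MC and taking the root on the rising branch gives x* = 13.
TR = 336·13 = 4368. TC = 3539 + 988 = 4527. Profit = 4368 − 4527 = -¥159.
Shutting down would mean losing the fixed cost of ¥3539, so operating at a loss of ¥159 is better by ¥3380.

Profit = -¥159 at x = 13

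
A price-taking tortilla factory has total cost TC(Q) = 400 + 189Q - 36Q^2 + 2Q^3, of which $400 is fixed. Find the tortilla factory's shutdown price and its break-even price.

Shutdown price = $27; break-even price = $69

AVC = 189 - 36Q + 2Q^2; minimized at Q = 9, giving min AVC = $27. That is the shutdown price.
ATC = 400/Q + 189 - 36Q + 2Q^2. Setting dATC/dQ = −400/Q^2 − 36 + 4Q = 0 gives Q = 10 (since 4·10^3 − 36·10^2 = 400).
min ATC = 400/10 + 189 − 36·10 + 2·10^2 = $69. That is the break-even price.
For $27 ≤ P < $69 the firm produces at a loss; below $27 it shuts down.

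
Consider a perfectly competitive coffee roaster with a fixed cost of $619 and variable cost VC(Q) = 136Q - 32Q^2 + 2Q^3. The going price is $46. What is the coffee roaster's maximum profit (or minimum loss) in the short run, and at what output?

Profit = -$295 at Q = 9

AVC = 136 - 32Q + 2Q^2 has its minimum $8 at Q = 8; price $46 clears that bar, so the firm operates.
MC = 136 - 64Q + 6Q^2. Setting P = MC and taking the root on the rising branch gives Q* = 9.
TR = 46·9 = 414. TC = 619 + 90 = 709. Profit = 414 − 709 = -$295.
That loss of $295 beats the $619 the firm would lose by shutting down; producing recovers $324 of fixed cost.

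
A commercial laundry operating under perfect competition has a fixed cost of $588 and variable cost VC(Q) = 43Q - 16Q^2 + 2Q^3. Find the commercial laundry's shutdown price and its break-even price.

Shutdown price = $11; break-even price = $113

AVC = 43 - 16Q + 2Q^2; minimized at Q = 4, giving min AVC = $11. That is the shutdown price.
ATC = 588/Q + 43 - 16Q + 2Q^2. Setting dATC/dQ = −588/Q^2 − 16 + 4Q = 0 gives Q = 7 (since 4·7^3 − 16·7^2 = 588).
min ATC = 588/7 + 43 − 16·7 + 2·7^2 = $113. That is the break-even price.
For $11 ≤ P < $113 the firm produces at a loss; below $11 it shuts down.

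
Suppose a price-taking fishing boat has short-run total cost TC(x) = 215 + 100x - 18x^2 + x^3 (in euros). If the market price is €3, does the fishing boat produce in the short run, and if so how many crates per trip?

Shut down

Strip out fixed cost: VC = 100x - 18x^2 + x^3. Then AVC = 100 - 18x + x^2 and MC = 100 - 36x + 3x^2.
AVC is minimized where dAVC/dx = -18 + 2x = 0, at x = 9; min AVC = 100 - 18·9 + 9^2 = €19.
P = €3 lies below min AVC = €19; no output level covers variable cost.
Best response: produce nothing and absorb the €215 fixed cost.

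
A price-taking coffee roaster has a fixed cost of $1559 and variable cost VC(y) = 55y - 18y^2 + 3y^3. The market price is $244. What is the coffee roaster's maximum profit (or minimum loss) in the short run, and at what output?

AVC = 55 - 18y + 3y^2 has its minimum $28 at y = 3; price $244 clears that bar, so the firm operates.
MC = 55 - 36y + 9y^2. Setting P = MC and taking the root on the rising branch gives y* = 7.
TR = 244·7 = 1708. TC = 1559 + 532 = 2091. Profit = 1708 − 2091 = -$383.
By producing, the firm covers all variable cost plus $1176 of fixed cost; shutting down would lose the full $1559.

Profit = -$383 at y = 7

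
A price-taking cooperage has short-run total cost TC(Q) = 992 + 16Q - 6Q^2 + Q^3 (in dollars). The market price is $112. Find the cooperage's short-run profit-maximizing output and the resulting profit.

AVC = 16 - 6Q + Q^2; min AVC = $7 at Q = 3. Since P = $112 ≥ min AVC, the firm produces.
MC = 16 - 12Q + 3Q^2. Setting P = MC and taking the root on the rising branch gives Q* = 8.
TR = 112·8 = 896. TC = 992 + 256 = 1248. Profit = 896 − 1248 = -$352.
Shutting down would mean losing the fixed cost of $992, so operating at a loss of $352 is better by $640.

Profit = -$352 at Q = 8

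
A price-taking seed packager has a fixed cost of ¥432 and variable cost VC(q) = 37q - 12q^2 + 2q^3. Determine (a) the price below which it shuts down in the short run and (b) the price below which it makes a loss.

Shutdown price = min AVC. AVC = 37 - 12q + 2q^2, with vertex at q = 3 and minimum ¥19.
ATC = 432/q + 37 - 12q + 2q^2. Setting dATC/dq = −432/q^2 − 12 + 4q = 0 gives q = 6 (since 4·6^3 − 12·6^2 = 432).
min ATC = 432/6 + 37 − 12·6 + 2·6^2 = ¥109. That is the break-even price.
For ¥19 ≤ P < ¥109 the firm produces at a loss; below ¥19 it shuts down.

Shutdown price = ¥19; break-even price = ¥109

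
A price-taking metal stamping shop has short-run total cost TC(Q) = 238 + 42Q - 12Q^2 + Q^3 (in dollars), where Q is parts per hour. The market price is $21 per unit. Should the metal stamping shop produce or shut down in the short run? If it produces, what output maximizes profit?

Produce at Q = 7

Variable cost is VC = 42Q - 12Q^2 + Q^3, so AVC = VC/Q = 42 - 12Q + Q^2 and MC = dTC/dQ = 42 - 24Q + 3Q^2.
AVC hits its minimum where MC = AVC, at Q = 6, giving min AVC = 42 - 12·6 + 6^2 = $6.
Because $21 ≥ $6, revenue can cover variable cost; the firm operates.
P = MC gives 21 - 24Q + 3Q^2 = 0, with roots 1 and 7. Take the larger (rising MC): Q* = 7.
Check: AVC at Q = 7 is $7 ≤ P, so revenue covers variable cost.
Profit = P·Q − TC = 21·7 − 287 = -$140, a loss, but smaller than the $238 fixed cost the firm would lose by shutting down.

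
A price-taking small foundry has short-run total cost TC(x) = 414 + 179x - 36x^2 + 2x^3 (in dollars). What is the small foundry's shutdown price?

$17 per unit

The shutdown price is the minimum of AVC. VC = 179x - 36x^2 + 2x^3, so AVC = 179 - 36x + 2x^2.
At the minimum of AVC, MC = AVC. MC = 179 - 72x + 6x^2; setting MC = AVC gives 4x^2 - 36x = 0, so x = 9. min AVC = 17.
The firm shuts down for any P below $17.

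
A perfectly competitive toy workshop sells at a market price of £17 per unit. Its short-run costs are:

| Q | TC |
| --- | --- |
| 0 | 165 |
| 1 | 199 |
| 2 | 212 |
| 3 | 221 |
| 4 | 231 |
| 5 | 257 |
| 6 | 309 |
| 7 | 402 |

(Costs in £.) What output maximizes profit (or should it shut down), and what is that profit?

Q = 4; profit = -£163

Profit at each row (π = 17Q − TC): Q=0: -165; Q=1: -182; Q=2: -178; Q=3: -170; Q=4: -163; Q=5: -172; Q=6: -207; Q=7: -283.
Profit is maximized at Q = 4. AVC there is 66/4 = £16.50 ≤ P, so producing beats shutting down (which would give -£165).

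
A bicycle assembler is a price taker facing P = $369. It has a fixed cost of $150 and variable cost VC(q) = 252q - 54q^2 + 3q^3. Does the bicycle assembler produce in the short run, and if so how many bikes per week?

Variable cost is VC = 252q - 54q^2 + 3q^3, so AVC = VC/q = 252 - 54q + 3q^2 and MC = dTC/dq = 252 - 108q + 9q^2.
AVC is minimized where dAVC/dq = -54 + 6q = 0, at q = 9; min AVC = 252 - 54·9 + 3·9^2 = $9.
Because $369 ≥ $9, revenue can cover variable cost; the firm operates.
Set P = MC: 369 = 252 - 108q + 9q^2 → -117 - 108q + 9q^2 = 0. The roots are q = -1 and q = 13; the profit-maximizing output is on the rising part of MC, so q* = 13.
Check: AVC at q = 13 is $57 ≤ P, so revenue covers variable cost.
Profit = P·q − TC = 369·13 − 891 = $3906.

Produce at q = 13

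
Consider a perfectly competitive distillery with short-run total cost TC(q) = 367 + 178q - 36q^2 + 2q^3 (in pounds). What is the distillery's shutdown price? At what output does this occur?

£16 per unit, at q = 9

Short-run supply begins at min AVC. From VC = 178q - 36q^2 + 2q^3, AVC = 178 - 36q + 2q^2.
At the minimum of AVC, MC = AVC. MC = 178 - 72q + 6q^2; setting MC = AVC gives 4q^2 - 36q = 0, so q = 9. min AVC = 16.
For P < £16 the firm produces nothing.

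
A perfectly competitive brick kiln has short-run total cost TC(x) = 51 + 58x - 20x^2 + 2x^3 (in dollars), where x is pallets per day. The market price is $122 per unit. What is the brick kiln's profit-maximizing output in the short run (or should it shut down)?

Strip out fixed cost: VC = 58x - 20x^2 + 2x^3. Then AVC = 58 - 20x + 2x^2 and MC = 58 - 40x + 6x^2.
AVC hits its minimum where MC = AVC, at x = 5, giving min AVC = 58 - 20·5 + 2·5^2 = $8.
Since P = $122 ≥ min AVC = $8, price covers variable cost and the firm should produce.
P = MC gives -64 - 40x + 6x^2 = 0, with roots -4/3 and 8. Take the larger (rising MC): x* = 8.
Check: AVC at x = 8 is $26 ≤ P, so revenue covers variable cost.
Profit = P·x − TC = 122·8 − 259 = $717.

Produce at x = 8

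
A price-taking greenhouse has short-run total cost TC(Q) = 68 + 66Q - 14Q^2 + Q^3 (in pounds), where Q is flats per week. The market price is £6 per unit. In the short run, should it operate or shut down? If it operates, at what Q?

Variable cost is VC = 66Q - 14Q^2 + Q^3, so AVC = VC/Q = 66 - 14Q + Q^2 and MC = dTC/dQ = 66 - 28Q + 3Q^2.
AVC is minimized where dAVC/dQ = -14 + 2Q = 0, at Q = 7; min AVC = 66 - 14·7 + 7^2 = £17.
P = £6 lies below min AVC = £17; no output level covers variable cost.
Shutting down limits the loss to fixed cost, £68.

Shut down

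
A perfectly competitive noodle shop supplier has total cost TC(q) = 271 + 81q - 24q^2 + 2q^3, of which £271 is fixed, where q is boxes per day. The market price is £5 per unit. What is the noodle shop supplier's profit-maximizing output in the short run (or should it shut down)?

Shut down

From TC, MC = TC'(q) = 81 - 48q + 6q^2 and AVC = VC/q = 81 - 24q + 2q^2.
AVC hits its minimum where MC = AVC, at q = 6, giving min AVC = 81 - 24·6 + 2·6^2 = £9.
With P < min AVC (£5 < £9), every unit sold adds to the loss.
Shutting down limits the loss to fixed cost, £271.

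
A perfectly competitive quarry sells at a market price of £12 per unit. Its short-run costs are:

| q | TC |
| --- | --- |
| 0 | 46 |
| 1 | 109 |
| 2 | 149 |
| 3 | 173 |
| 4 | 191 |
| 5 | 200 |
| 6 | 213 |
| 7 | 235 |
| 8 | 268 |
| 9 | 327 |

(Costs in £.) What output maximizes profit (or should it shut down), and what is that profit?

Profit at each row (π = 12q − TC): q=0: -46; q=1: -97; q=2: -125; q=3: -137; q=4: -143; q=5: -140; q=6: -141; q=7: -151; q=8: -172; q=9: -219.
Profit is highest at q = 0. Equivalently, the lowest AVC in the table is 189/7 ≈ £27 at q = 7, and P = £12 falls below it — price never covers variable cost, so the firm shuts down and loses only its fixed cost.

q = 0 (shut down); profit = -£46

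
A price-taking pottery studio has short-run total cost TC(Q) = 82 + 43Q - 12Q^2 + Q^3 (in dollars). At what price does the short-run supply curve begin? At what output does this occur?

$7 per unit, at Q = 6

The firm shuts down when price falls below the minimum of average variable cost. AVC = VC/Q = 43 - 12Q + Q^2.
dAVC/dQ = -12 + 2Q = 0 gives Q = 6. min AVC = 43 - 12·6 + 6^2 = 7.
For P < $7 the firm produces nothing.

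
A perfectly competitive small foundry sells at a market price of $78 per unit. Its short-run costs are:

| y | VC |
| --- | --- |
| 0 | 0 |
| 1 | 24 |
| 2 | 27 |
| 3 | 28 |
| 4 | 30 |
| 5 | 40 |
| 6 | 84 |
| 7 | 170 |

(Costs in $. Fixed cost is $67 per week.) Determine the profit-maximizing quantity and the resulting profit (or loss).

y = 6; profit = $317

Profit at each row (π = 78y − TC): y=0: -67; y=1: -13; y=2: 62; y=3: 139; y=4: 215; y=5: 283; y=6: 317; y=7: 309.
Profit is maximized at y = 6. AVC there is 84/6 = $14 ≤ P, so producing beats shutting down (which would give -$67).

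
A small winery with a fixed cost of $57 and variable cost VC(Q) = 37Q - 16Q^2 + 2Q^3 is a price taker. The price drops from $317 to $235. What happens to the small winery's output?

Output falls from 10 to 9

AVC = 37 - 16Q + 2Q^2, minimized at Q = 4 where min AVC = $5. MC = 37 - 32Q + 6Q^2.
With P = $317 above the shutdown price, P = MC gives Q = 10.
At P = $235 ≥ min AVC, set P = MC: Q = 9. The firm stays open but cuts output.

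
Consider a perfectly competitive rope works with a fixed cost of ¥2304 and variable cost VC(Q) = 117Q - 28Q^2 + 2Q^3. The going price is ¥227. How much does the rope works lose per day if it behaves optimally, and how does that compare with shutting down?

Profit = -¥368 at Q = 11

AVC = 117 - 28Q + 2Q^2; min AVC = ¥19 at Q = 7. Since P = ¥227 ≥ min AVC, the firm produces.
MC = 117 - 56Q + 6Q^2. Setting P = MC and taking the root on the rising branch gives Q* = 11.
TR = 227·11 = 2497. TC = 2304 + 561 = 2865. Profit = 2497 − 2865 = -¥368.
By producing, the firm covers all variable cost plus ¥1936 of fixed cost; shutting down would lose the full ¥2304.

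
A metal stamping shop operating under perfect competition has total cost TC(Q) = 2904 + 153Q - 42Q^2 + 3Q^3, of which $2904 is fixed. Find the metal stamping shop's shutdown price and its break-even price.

Shutdown price = $6; break-even price = $318

AVC = 153 - 42Q + 3Q^2; minimized at Q = 7, giving min AVC = $6. That is the shutdown price.
ATC = 2904/Q + 153 - 42Q + 3Q^2. Setting dATC/dQ = −2904/Q^2 − 42 + 6Q = 0 gives Q = 11 (since 6·11^3 − 42·11^2 = 2904).
min ATC = 2904/11 + 153 − 42·11 + 3·11^2 = $318. That is the break-even price.
For $6 ≤ P < $318 the firm produces at a loss; below $6 it shuts down.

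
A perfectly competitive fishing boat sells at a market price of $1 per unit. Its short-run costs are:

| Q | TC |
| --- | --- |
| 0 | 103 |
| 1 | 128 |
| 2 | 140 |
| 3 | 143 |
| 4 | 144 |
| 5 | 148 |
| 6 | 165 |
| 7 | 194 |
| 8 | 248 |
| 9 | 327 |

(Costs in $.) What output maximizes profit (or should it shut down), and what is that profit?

Q = 0 (shut down); profit = -$103

Tabulate TR − TC: Q=0: -103; Q=1: -127; Q=2: -138; Q=3: -140; Q=4: -140; Q=5: -143; Q=6: -159; Q=7: -187; Q=8: -240; Q=9: -318.
Profit is highest at Q = 0. Equivalently, the lowest AVC in the table is 45/5 ≈ $9 at Q = 5, and P = $1 falls below it — price never covers variable cost, so the firm shuts down and loses only its fixed cost.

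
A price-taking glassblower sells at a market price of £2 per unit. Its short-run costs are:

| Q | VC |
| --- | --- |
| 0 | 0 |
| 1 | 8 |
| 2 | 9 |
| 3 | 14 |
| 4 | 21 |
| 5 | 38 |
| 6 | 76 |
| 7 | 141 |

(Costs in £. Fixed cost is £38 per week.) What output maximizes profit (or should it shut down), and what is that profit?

Q = 0 (shut down); profit = -£38

Compute π = P·Q − TC at each output: Q=0: -38; Q=1: -44; Q=2: -43; Q=3: -46; Q=4: -51; Q=5: -66; Q=6: -102; Q=7: -165.
Profit is highest at Q = 0. Equivalently, the lowest AVC in the table is 9/2 ≈ £4.50 at Q = 2, and P = £2 falls below it — price never covers variable cost, so the firm shuts down and loses only its fixed cost.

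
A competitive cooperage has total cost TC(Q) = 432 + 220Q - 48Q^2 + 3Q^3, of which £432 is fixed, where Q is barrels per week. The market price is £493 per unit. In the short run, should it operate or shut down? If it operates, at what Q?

Strip out fixed cost: VC = 220Q - 48Q^2 + 3Q^3. Then AVC = 220 - 48Q + 3Q^2 and MC = 220 - 96Q + 9Q^2.
AVC is minimized where dAVC/dQ = -48 + 6Q = 0, at Q = 8; min AVC = 220 - 48·8 + 3·8^2 = £28.
Because £493 ≥ £28, revenue can cover variable cost; the firm operates.
Solving P = MC: -273 - 96Q + 9Q^2 = 0 ⇒ Q = -7/3 or 13. On the upward-sloping branch, Q* = 13.
Check: AVC at Q = 13 is £103 ≤ P, so revenue covers variable cost.
Profit = P·Q − TC = 493·13 − 1771 = £4638.

Produce at Q = 13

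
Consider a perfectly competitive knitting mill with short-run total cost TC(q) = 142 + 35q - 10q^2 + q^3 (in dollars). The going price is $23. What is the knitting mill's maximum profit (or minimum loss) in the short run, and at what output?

AVC = 35 - 10q + q^2 has its minimum $10 at q = 5; price $23 clears that bar, so the firm operates.
With MC = 35 - 20q + 3q^2, P = MC on the upward-sloping part at q* = 6.
TR = 23·6 = 138. TC = 142 + 66 = 208. Profit = 138 − 208 = -$70.
That loss of $70 beats the $142 the firm would lose by shutting down; producing recovers $72 of fixed cost.

Profit = -$70 at q = 6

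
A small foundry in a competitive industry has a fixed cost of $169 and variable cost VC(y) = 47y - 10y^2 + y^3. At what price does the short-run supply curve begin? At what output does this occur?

$22 per unit, at y = 5

Short-run supply begins at min AVC. From VC = 47y - 10y^2 + y^3, AVC = 47 - 10y + y^2.
dAVC/dy = -10 + 2y = 0 gives y = 5. min AVC = 47 - 10·5 + 5^2 = 22.
For P < $22 the firm produces nothing.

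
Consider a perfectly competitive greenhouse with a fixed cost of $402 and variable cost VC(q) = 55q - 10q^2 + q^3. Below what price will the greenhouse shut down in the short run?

$30 per unit

The shutdown price is the minimum of AVC. VC = 55q - 10q^2 + q^3, so AVC = 55 - 10q + q^2.
At the minimum of AVC, MC = AVC. MC = 55 - 20q + 3q^2; setting MC = AVC gives 2q^2 - 10q = 0, so q = 5. min AVC = 30.
For P < $30 the firm produces nothing.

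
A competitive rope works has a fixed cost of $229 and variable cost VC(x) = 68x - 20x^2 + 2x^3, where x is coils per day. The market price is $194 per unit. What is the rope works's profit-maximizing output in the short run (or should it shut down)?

From TC, MC = TC'(x) = 68 - 40x + 6x^2 and AVC = VC/x = 68 - 20x + 2x^2.
The AVC parabola has its vertex at x = 20/4 = 5, where AVC = 68 - 20·5 + 2·5^2 = $18.
Since P = $194 ≥ min AVC = $18, price covers variable cost and the firm should produce.
Solving P = MC: -126 - 40x + 6x^2 = 0 ⇒ x = -7/3 or 9. On the upward-sloping branch, x* = 9.
Check: AVC at x = 9 is $50 ≤ P, so revenue covers variable cost.
Profit = P·x − TC = 194·9 − 679 = $1067.

Produce at x = 9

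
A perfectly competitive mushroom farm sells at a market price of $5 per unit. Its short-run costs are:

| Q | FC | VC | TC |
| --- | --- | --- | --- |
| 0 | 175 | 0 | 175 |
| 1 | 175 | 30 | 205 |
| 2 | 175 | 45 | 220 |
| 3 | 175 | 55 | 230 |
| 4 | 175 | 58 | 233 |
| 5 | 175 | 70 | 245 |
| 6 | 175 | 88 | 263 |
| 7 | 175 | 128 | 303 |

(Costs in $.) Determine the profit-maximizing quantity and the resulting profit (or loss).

Compute π = P·Q − TC at each output: Q=0: -175; Q=1: -200; Q=2: -210; Q=3: -215; Q=4: -213; Q=5: -220; Q=6: -233; Q=7: -268.
Profit is highest at Q = 0. Equivalently, the lowest AVC in the table is 70/5 ≈ $14 at Q = 5, and P = $5 falls below it — price never covers variable cost, so the firm shuts down and loses only its fixed cost.

Q = 0 (shut down); profit = -$175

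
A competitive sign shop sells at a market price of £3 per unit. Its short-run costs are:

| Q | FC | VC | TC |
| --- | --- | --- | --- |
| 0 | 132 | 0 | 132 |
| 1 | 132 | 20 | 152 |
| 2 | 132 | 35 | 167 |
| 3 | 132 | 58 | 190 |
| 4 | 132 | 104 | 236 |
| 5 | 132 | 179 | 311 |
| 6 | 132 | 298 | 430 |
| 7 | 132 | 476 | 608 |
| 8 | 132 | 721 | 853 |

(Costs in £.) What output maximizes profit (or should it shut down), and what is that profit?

Q = 0 (shut down); profit = -£132

Compute π = P·Q − TC at each output: Q=0: -132; Q=1: -149; Q=2: -161; Q=3: -181; Q=4: -224; Q=5: -296; Q=6: -412; Q=7: -587; Q=8: -829.
Profit is highest at Q = 0. Equivalently, the lowest AVC in the table is 35/2 ≈ £17.50 at Q = 2, and P = £3 falls below it — price never covers variable cost, so the firm shuts down and loses only its fixed cost.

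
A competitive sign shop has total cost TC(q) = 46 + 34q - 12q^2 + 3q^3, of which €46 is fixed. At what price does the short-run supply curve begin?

€22 per unit

Short-run supply begins at min AVC. From VC = 34q - 12q^2 + 3q^3, AVC = 34 - 12q + 3q^2.
dAVC/dq = -12 + 6q = 0 gives q = 2. min AVC = 34 - 12·2 + 3·2^2 = 22.
The firm shuts down for any P below €22.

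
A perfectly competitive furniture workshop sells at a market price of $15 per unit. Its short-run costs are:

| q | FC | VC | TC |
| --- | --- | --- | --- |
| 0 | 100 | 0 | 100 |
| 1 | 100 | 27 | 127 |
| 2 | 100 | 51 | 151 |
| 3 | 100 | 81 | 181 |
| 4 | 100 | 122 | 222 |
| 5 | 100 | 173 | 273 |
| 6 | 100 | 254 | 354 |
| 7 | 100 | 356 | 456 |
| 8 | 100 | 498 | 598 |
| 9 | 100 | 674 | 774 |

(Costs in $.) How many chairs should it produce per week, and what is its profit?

q = 0 (shut down); profit = -$100

Profit at each row (π = 15q − TC): q=0: -100; q=1: -112; q=2: -121; q=3: -136; q=4: -162; q=5: -198; q=6: -264; q=7: -351; q=8: -478; q=9: -639.
Profit is highest at q = 0. Equivalently, the lowest AVC in the table is 51/2 ≈ $25.50 at q = 2, and P = $15 falls below it — price never covers variable cost, so the firm shuts down and loses only its fixed cost.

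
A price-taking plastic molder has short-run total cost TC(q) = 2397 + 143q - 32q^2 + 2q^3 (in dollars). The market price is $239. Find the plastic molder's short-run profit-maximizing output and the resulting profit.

AVC = 143 - 32q + 2q^2; min AVC = $15 at q = 8. Since P = $239 ≥ min AVC, the firm produces.
With MC = 143 - 64q + 6q^2, P = MC on the upward-sloping part at q* = 12.
TR = 239·12 = 2868. TC = 2397 + 564 = 2961. Profit = 2868 − 2961 = -$93.
By producing, the firm covers all variable cost plus $2304 of fixed cost; shutting down would lose the full $2397.

Profit = -$93 at q = 12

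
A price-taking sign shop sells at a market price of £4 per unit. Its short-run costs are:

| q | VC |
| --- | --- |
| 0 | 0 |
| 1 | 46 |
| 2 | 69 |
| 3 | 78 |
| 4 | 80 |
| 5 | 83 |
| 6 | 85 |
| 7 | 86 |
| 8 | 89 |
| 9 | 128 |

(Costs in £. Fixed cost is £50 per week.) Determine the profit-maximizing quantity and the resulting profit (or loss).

q = 0 (shut down); profit = -£50

Profit at each row (π = 4q − TC): q=0: -50; q=1: -92; q=2: -111; q=3: -116; q=4: -114; q=5: -113; q=6: -111; q=7: -108; q=8: -107; q=9: -142.
Profit is highest at q = 0. Equivalently, the lowest AVC in the table is 89/8 ≈ £11.12 at q = 8, and P = £4 falls below it — price never covers variable cost, so the firm shuts down and loses only its fixed cost.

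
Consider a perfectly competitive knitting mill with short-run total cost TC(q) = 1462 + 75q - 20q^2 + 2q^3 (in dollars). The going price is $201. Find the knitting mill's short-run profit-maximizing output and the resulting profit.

Profit = -$166 at q = 9

AVC = 75 - 20q + 2q^2 has its minimum $25 at q = 5; price $201 clears that bar, so the firm operates.
With MC = 75 - 40q + 6q^2, P = MC on the upward-sloping part at q* = 9.
TR = 201·9 = 1809. TC = 1462 + 513 = 1975. Profit = 1809 − 1975 = -$166.
That loss of $166 beats the $1462 the firm would lose by shutting down; producing recovers $1296 of fixed cost.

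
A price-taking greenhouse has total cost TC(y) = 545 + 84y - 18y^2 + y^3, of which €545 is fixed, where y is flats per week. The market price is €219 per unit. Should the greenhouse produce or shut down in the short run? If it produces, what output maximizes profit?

From TC, MC = TC'(y) = 84 - 36y + 3y^2 and AVC = VC/y = 84 - 18y + y^2.
AVC is minimized where dAVC/dy = -18 + 2y = 0, at y = 9; min AVC = 84 - 18·9 + 9^2 = €3.
Because €219 ≥ €3, revenue can cover variable cost; the firm operates.
Set P = MC: 219 = 84 - 36y + 3y^2 → -135 - 36y + 3y^2 = 0. The roots are y = -3 and y = 15; the profit-maximizing output is on the rising part of MC, so y* = 15.
Check: AVC at y = 15 is €39 ≤ P, so revenue covers variable cost.
Profit = P·y − TC = 219·15 − 1130 = €2155.

Produce at y = 15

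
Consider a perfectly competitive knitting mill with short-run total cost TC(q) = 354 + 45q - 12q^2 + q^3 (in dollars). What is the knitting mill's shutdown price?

The firm shuts down when price falls below the minimum of average variable cost. AVC = VC/q = 45 - 12q + q^2.
At the minimum of AVC, MC = AVC. MC = 45 - 24q + 3q^2; setting MC = AVC gives 2q^2 - 12q = 0, so q = 6. min AVC = 9.
For P < $9 the firm produces nothing.

$9 per unit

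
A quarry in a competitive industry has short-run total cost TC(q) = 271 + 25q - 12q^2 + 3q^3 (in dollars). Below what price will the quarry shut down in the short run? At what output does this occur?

The firm shuts down when price falls below the minimum of average variable cost. AVC = VC/q = 25 - 12q + 3q^2.
At the minimum of AVC, MC = AVC. MC = 25 - 24q + 9q^2; setting MC = AVC gives 6q^2 - 12q = 0, so q = 2. min AVC = 13.
For P < $13 the firm produces nothing.

$13 per unit, at q = 2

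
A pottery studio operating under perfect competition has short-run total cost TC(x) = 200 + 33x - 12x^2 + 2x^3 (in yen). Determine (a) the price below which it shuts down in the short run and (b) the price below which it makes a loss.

AVC = 33 - 12x + 2x^2; minimized at x = 3, giving min AVC = ¥15. That is the shutdown price.
ATC = 200/x + 33 - 12x + 2x^2. Setting dATC/dx = −200/x^2 − 12 + 4x = 0 gives x = 5 (since 4·5^3 − 12·5^2 = 200).
min ATC = 200/5 + 33 − 12·5 + 2·5^2 = ¥63. That is the break-even price.
For ¥15 ≤ P < ¥63 the firm produces at a loss; below ¥15 it shuts down.

Shutdown price = ¥15; break-even price = ¥63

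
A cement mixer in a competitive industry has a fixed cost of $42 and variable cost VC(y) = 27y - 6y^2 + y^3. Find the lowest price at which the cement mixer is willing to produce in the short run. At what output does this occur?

$18 per unit, at y = 3

Short-run supply begins at min AVC. From VC = 27y - 6y^2 + y^3, AVC = 27 - 6y + y^2.
At the minimum of AVC, MC = AVC. MC = 27 - 12y + 3y^2; setting MC = AVC gives 2y^2 - 6y = 0, so y = 3. min AVC = 18.
For P < $18 the firm produces nothing.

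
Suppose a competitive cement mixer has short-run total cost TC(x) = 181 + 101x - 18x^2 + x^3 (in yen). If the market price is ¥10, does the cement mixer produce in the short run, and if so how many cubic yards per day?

Shut down

From TC, MC = TC'(x) = 101 - 36x + 3x^2 and AVC = VC/x = 101 - 18x + x^2.
The AVC parabola has its vertex at x = 18/2 = 9, where AVC = 101 - 18·9 + 9^2 = ¥20.
With P < min AVC (¥10 < ¥20), every unit sold adds to the loss.
Shutting down limits the loss to fixed cost, ¥181.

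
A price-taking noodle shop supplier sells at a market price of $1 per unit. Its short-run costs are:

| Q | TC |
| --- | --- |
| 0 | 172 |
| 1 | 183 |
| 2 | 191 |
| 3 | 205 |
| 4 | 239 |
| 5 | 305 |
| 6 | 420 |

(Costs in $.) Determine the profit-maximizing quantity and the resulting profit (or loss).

Compute π = P·Q − TC at each output: Q=0: -172; Q=1: -182; Q=2: -189; Q=3: -202; Q=4: -235; Q=5: -300; Q=6: -414.
Profit is highest at Q = 0. Equivalently, the lowest AVC in the table is 19/2 ≈ $9.50 at Q = 2, and P = $1 falls below it — price never covers variable cost, so the firm shuts down and loses only its fixed cost.

Q = 0 (shut down); profit = -$172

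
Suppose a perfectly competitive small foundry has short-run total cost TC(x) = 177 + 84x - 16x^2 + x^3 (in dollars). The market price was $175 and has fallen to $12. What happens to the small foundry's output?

Output falls from 13 to 0 (the firm shuts down)

MC = 84 - 32x + 3x^2; the shutdown threshold is min AVC = $20 (at x = 8).
At P = $175 ≥ min AVC, set P = MC on the rising branch: x = 13.
At P = $12 < min AVC = $20, price no longer covers variable cost at any output, so the firm shuts down: x = 0.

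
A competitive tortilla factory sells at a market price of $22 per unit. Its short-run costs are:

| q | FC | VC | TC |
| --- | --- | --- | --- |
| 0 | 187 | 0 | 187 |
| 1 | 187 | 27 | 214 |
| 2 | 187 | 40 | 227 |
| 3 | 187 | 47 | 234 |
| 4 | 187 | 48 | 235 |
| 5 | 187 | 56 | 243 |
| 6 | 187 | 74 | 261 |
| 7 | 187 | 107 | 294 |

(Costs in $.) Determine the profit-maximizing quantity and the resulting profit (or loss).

q = 6; profit = -$129

Tabulate TR − TC: q=0: -187; q=1: -192; q=2: -183; q=3: -168; q=4: -147; q=5: -133; q=6: -129; q=7: -140.
Profit is maximized at q = 6. AVC there is 74/6 = $12.33 ≤ P, so producing beats shutting down (which would give -$187).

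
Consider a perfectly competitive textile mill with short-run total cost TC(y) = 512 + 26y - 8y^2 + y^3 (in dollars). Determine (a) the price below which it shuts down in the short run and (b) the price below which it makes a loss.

Shutdown price = min AVC. AVC = 26 - 8y + y^2, with vertex at y = 4 and minimum $10.
ATC = 512/y + 26 - 8y + y^2. Setting dATC/dy = −512/y^2 − 8 + 2y = 0 gives y = 8 (since 2·8^3 − 8·8^2 = 512).
min ATC = 512/8 + 26 − 8·8 + 8^2 = $90. That is the break-even price.
For $10 ≤ P < $90 the firm produces at a loss; below $10 it shuts down.

Shutdown price = $10; break-even price = $90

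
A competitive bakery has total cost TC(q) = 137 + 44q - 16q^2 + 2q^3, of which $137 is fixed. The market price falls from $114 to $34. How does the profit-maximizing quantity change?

Output falls from 7 to 5

MC = 44 - 32q + 6q^2; the shutdown threshold is min AVC = $12 (at q = 4).
At P = $114 ≥ min AVC, set P = MC on the rising branch: q = 7.
At P = $34 ≥ min AVC, set P = MC: q = 5. The firm stays open but cuts output.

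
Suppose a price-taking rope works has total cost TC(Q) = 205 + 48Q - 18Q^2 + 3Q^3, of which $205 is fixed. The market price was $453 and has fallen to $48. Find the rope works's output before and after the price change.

Output falls from 9 to 4

MC = 48 - 36Q + 9Q^2; the shutdown threshold is min AVC = $21 (at Q = 3).
With P = $453 above the shutdown price, P = MC gives Q = 9.
At P = $48 ≥ min AVC, set P = MC: Q = 4. The firm stays open but cuts output.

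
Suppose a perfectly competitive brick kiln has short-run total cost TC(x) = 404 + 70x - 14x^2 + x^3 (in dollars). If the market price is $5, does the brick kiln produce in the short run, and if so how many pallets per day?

Variable cost is VC = 70x - 14x^2 + x^3, so AVC = VC/x = 70 - 14x + x^2 and MC = dTC/dx = 70 - 28x + 3x^2.
The AVC parabola has its vertex at x = 14/2 = 7, where AVC = 70 - 14·7 + 7^2 = $21.
P = $5 lies below min AVC = $21; no output level covers variable cost.
Shutting down limits the loss to fixed cost, $404.

Shut down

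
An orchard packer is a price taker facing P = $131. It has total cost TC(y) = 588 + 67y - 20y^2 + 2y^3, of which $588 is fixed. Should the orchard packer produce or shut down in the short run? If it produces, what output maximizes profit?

Produce at y = 8

Strip out fixed cost: VC = 67y - 20y^2 + 2y^3. Then AVC = 67 - 20y + 2y^2 and MC = 67 - 40y + 6y^2.
AVC hits its minimum where MC = AVC, at y = 5, giving min AVC = 67 - 20·5 + 2·5^2 = $17.
P = $131 exceeds min AVC = $17, so the firm stays open.
Solving P = MC: -64 - 40y + 6y^2 = 0 ⇒ y = -4/3 or 8. On the upward-sloping branch, y* = 8.
Check: AVC at y = 8 is $35 ≤ P, so revenue covers variable cost.
Profit = P·y − TC = 131·8 − 868 = $180.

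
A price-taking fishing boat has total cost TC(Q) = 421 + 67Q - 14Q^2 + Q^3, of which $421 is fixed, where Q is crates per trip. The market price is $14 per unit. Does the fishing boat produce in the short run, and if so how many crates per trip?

Shut down

Strip out fixed cost: VC = 67Q - 14Q^2 + Q^3. Then AVC = 67 - 14Q + Q^2 and MC = 67 - 28Q + 3Q^2.
AVC hits its minimum where MC = AVC, at Q = 7, giving min AVC = 67 - 14·7 + 7^2 = $18.
With P < min AVC ($14 < $18), every unit sold adds to the loss.
The firm minimizes its loss by shutting down and losing only its fixed cost of $421.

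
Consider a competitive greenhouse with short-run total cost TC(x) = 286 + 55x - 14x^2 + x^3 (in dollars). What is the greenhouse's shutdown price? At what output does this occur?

The shutdown price is the minimum of AVC. VC = 55x - 14x^2 + x^3, so AVC = 55 - 14x + x^2.
At the minimum of AVC, MC = AVC. MC = 55 - 28x + 3x^2; setting MC = AVC gives 2x^2 - 14x = 0, so x = 7. min AVC = 6.
For P < $6 the firm produces nothing.

$6 per unit, at x = 7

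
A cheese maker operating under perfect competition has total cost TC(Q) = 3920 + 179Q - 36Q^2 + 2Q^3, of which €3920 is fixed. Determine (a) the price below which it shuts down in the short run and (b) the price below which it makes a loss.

AVC = 179 - 36Q + 2Q^2; minimized at Q = 9, giving min AVC = €17. That is the shutdown price.
ATC = 3920/Q + 179 - 36Q + 2Q^2. Setting dATC/dQ = −3920/Q^2 − 36 + 4Q = 0 gives Q = 14 (since 4·14^3 − 36·14^2 = 3920).
min ATC = 3920/14 + 179 − 36·14 + 2·14^2 = €347. That is the break-even price.
For €17 ≤ P < €347 the firm produces at a loss; below €17 it shuts down.

Shutdown price = €17; break-even price = €347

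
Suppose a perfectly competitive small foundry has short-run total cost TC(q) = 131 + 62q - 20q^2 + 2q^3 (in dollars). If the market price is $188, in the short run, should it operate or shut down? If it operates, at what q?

Produce at q = 9

From TC, MC = TC'(q) = 62 - 40q + 6q^2 and AVC = VC/q = 62 - 20q + 2q^2.
The AVC parabola has its vertex at q = 20/4 = 5, where AVC = 62 - 20·5 + 2·5^2 = $12.
Because $188 ≥ $12, revenue can cover variable cost; the firm operates.
Set P = MC: 188 = 62 - 40q + 6q^2 → -126 - 40q + 6q^2 = 0. The roots are q = -7/3 and q = 9; the profit-maximizing output is on the rising part of MC, so q* = 9.
Check: AVC at q = 9 is $44 ≤ P, so revenue covers variable cost.
Profit = P·q − TC = 188·9 − 527 = $1165.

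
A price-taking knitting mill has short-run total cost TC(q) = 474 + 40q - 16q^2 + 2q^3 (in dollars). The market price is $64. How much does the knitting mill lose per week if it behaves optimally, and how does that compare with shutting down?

AVC = 40 - 16q + 2q^2; min AVC = $8 at q = 4. Since P = $64 ≥ min AVC, the firm produces.
With MC = 40 - 32q + 6q^2, P = MC on the upward-sloping part at q* = 6.
TR = 64·6 = 384. TC = 474 + 96 = 570. Profit = 384 − 570 = -$186.
That loss of $186 beats the $474 the firm would lose by shutting down; producing recovers $288 of fixed cost.

Profit = -$186 at q = 6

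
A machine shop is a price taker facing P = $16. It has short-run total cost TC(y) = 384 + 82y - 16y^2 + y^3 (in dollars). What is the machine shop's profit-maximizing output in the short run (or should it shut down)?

Shut down

From TC, MC = TC'(y) = 82 - 32y + 3y^2 and AVC = VC/y = 82 - 16y + y^2.
AVC is minimized where dAVC/dy = -16 + 2y = 0, at y = 8; min AVC = 82 - 16·8 + 8^2 = $18.
With P < min AVC ($16 < $18), every unit sold adds to the loss.
The firm minimizes its loss by shutting down and losing only its fixed cost of $384.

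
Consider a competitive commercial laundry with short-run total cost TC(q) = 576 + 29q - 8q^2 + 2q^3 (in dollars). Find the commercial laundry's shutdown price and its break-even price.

Shutdown price = $21; break-even price = $149

AVC = 29 - 8q + 2q^2; minimized at q = 2, giving min AVC = $21. That is the shutdown price.
ATC = 576/q + 29 - 8q + 2q^2. Setting dATC/dq = −576/q^2 − 8 + 4q = 0 gives q = 6 (since 4·6^3 − 8·6^2 = 576).
min ATC = 576/6 + 29 − 8·6 + 2·6^2 = $149. That is the break-even price.
Between these two prices the firm operates at a loss; above $149 it earns a profit.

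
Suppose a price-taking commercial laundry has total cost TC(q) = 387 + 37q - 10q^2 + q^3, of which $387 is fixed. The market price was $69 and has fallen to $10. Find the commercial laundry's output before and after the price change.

AVC = 37 - 10q + q^2, minimized at q = 5 where min AVC = $12. MC = 37 - 20q + 3q^2.
At P = $69 ≥ min AVC, set P = MC on the rising branch: q = 8.
At P = $10 < min AVC = $12, price no longer covers variable cost at any output, so the firm shuts down: q = 0.

Output falls from 8 to 0 (the firm shuts down)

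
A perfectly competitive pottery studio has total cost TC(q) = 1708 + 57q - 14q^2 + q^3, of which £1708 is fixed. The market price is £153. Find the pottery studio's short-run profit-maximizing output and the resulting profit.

AVC = 57 - 14q + q^2; min AVC = £8 at q = 7. Since P = £153 ≥ min AVC, the firm produces.
With MC = 57 - 28q + 3q^2, P = MC on the upward-sloping part at q* = 12.
TR = 153·12 = 1836. TC = 1708 + 396 = 2104. Profit = 1836 − 2104 = -£268.
That loss of £268 beats the £1708 the firm would lose by shutting down; producing recovers £1440 of fixed cost.

Profit = -£268 at q = 12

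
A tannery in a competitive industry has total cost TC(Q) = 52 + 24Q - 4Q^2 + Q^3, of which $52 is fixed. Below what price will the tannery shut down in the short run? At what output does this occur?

$20 per unit, at Q = 2

Short-run supply begins at min AVC. From VC = 24Q - 4Q^2 + Q^3, AVC = 24 - 4Q + Q^2.
dAVC/dQ = -4 + 2Q = 0 gives Q = 2. min AVC = 24 - 4·2 + 2^2 = 20.
So the shutdown price is $20.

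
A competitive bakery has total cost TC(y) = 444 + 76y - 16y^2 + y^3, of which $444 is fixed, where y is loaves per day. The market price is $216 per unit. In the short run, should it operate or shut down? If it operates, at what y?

From TC, MC = TC'(y) = 76 - 32y + 3y^2 and AVC = VC/y = 76 - 16y + y^2.
AVC hits its minimum where MC = AVC, at y = 8, giving min AVC = 76 - 16·8 + 8^2 = $12.
Because $216 ≥ $12, revenue can cover variable cost; the firm operates.
Set P = MC: 216 = 76 - 32y + 3y^2 → -140 - 32y + 3y^2 = 0. The roots are y = -10/3 and y = 14; the profit-maximizing output is on the rising part of MC, so y* = 14.
Check: AVC at y = 14 is $48 ≤ P, so revenue covers variable cost.
Profit = P·y − TC = 216·14 − 1116 = $1908.

Produce at y = 14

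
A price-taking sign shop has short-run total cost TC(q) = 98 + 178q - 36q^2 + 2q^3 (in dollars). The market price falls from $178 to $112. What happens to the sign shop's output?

Output falls from 12 to 11

MC = 178 - 72q + 6q^2; the shutdown threshold is min AVC = $16 (at q = 9).
At P = $178 ≥ min AVC, set P = MC on the rising branch: q = 12.
At P = $112 ≥ min AVC, set P = MC: q = 11. The firm stays open but cuts output.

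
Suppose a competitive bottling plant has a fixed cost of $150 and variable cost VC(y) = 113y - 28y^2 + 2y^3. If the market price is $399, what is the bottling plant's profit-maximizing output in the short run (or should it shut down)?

Produce at y = 13

Strip out fixed cost: VC = 113y - 28y^2 + 2y^3. Then AVC = 113 - 28y + 2y^2 and MC = 113 - 56y + 6y^2.
AVC hits its minimum where MC = AVC, at y = 7, giving min AVC = 113 - 28·7 + 2·7^2 = $15.
Because $399 ≥ $15, revenue can cover variable cost; the firm operates.
P = MC gives -286 - 56y + 6y^2 = 0, with roots -11/3 and 13. Take the larger (rising MC): y* = 13.
Check: AVC at y = 13 is $87 ≤ P, so revenue covers variable cost.
Profit = P·y − TC = 399·13 − 1281 = $3906.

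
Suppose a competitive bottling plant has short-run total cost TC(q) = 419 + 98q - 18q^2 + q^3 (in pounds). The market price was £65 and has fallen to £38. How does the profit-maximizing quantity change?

MC = 98 - 36q + 3q^2; the shutdown threshold is min AVC = £17 (at q = 9).
At P = £65 ≥ min AVC, set P = MC on the rising branch: q = 11.
At P = £38 ≥ min AVC, set P = MC: q = 10. The firm stays open but cuts output.

Output falls from 11 to 10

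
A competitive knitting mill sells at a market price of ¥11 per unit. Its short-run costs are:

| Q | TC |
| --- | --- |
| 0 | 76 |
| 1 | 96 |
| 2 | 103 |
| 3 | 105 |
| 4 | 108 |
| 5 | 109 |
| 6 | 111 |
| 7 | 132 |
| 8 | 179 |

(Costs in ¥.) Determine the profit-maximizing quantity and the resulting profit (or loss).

Q = 6; profit = -¥45

Profit at each row (π = 11Q − TC): Q=0: -76; Q=1: -85; Q=2: -81; Q=3: -72; Q=4: -64; Q=5: -54; Q=6: -45; Q=7: -55; Q=8: -91.
Profit is maximized at Q = 6. AVC there is 35/6 = ¥5.83 ≤ P, so producing beats shutting down (which would give -¥76).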